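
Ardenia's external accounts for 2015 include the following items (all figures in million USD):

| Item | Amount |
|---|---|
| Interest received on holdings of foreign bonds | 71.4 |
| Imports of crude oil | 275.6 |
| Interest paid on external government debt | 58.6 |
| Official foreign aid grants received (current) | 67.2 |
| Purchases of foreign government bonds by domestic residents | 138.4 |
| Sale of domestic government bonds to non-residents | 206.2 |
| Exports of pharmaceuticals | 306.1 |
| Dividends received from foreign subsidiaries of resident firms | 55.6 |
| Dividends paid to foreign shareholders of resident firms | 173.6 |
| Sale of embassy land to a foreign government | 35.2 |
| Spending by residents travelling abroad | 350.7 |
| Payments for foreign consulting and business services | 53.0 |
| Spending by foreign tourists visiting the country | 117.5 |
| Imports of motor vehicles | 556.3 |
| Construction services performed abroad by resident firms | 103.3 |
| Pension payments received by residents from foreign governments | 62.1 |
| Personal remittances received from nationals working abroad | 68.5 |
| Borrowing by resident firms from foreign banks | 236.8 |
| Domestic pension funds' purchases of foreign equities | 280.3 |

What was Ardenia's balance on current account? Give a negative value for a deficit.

-616.1

Goods: -275.6 - 556.3 + 306.1 = -525.8
Services: 103.3 - 53.0 - 350.7 + 117.5 = -182.9
Primary income: -173.6 - 58.6 + 71.4 + 55.6 = -105.2
Secondary income: 62.1 + 67.2 + 68.5 = 197.8
Current account = (-525.8) + (-182.9) + (-105.2) + 197.8 = -616.1
(Excluded from the current account — financial account: purchases of foreign government bonds by domestic residents 138.4, sale of domestic government bonds to non-residents 206.2, borrowing by resident firms from foreign banks 236.8, domestic pension funds' purchases of foreign equities 280.3; capital account: sale of embassy land to a foreign government 35.2.)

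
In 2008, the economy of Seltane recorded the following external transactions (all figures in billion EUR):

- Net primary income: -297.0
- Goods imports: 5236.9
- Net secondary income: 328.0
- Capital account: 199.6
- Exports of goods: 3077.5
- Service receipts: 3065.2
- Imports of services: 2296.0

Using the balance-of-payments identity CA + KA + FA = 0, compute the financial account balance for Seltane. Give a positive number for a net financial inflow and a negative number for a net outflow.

1159.6

Goods balance = 3077.5 - 5236.9 = -2159.4
Services balance = 3065.2 - 2296.0 = 769.2
Trade balance (goods + services) = -2159.4 + 769.2 = -1390.2
Net primary income = -297.0
Net secondary income = 328.0
Current account = -1390.2 + (-297.0) + 328.0 = -1359.2
Financial account = -(-1359.2 + 199.6) = 1159.6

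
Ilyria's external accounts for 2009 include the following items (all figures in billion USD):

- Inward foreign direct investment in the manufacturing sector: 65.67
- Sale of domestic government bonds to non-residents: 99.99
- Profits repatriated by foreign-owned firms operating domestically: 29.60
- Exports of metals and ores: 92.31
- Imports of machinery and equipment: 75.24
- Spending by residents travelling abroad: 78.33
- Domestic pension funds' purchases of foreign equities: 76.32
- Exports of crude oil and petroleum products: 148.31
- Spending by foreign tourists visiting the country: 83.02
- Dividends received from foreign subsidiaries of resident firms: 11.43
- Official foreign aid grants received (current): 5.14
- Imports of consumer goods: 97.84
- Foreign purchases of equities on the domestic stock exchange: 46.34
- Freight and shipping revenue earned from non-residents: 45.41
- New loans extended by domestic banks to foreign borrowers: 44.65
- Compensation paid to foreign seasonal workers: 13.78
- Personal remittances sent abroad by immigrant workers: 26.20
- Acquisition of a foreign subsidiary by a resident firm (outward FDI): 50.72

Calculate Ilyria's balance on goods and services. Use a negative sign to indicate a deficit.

117.64

Goods: 148.31 - 75.24 - 97.84 + 92.31 = 67.54
Services: 45.41 - 78.33 + 83.02 = 50.10
Trade balance = 67.54 + 50.10 = 117.64
(Excluded from the trade balance — financial account: inward foreign direct investment in the manufacturing sector 65.67, sale of domestic government bonds to non-residents 99.99, domestic pension funds' purchases of foreign equities 76.32, foreign purchases of equities on the domestic stock exchange 46.34, new loans extended by domestic banks to foreign borrowers 44.65, acquisition of a foreign subsidiary by a resident firm (outward FDI) 50.72; primary income: profits repatriated by foreign-owned firms operating domestically 29.60, dividends received from foreign subsidiaries of resident firms 11.43, compensation paid to foreign seasonal workers 13.78; secondary income: official foreign aid grants received (current) 5.14, personal remittances sent abroad by immigrant workers 26.20.)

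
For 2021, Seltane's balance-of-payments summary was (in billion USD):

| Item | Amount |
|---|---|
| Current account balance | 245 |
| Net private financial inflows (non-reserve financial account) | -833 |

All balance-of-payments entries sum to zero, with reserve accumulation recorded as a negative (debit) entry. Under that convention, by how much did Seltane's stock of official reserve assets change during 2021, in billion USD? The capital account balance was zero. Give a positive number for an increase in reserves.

Official reserve transactions balance = -(245 + (-833)) = 588
An accumulation of reserves is recorded as a debit (negative entry), so the change in the stock of reserves is the negative of that balance.
Change in official reserves = -(588) = -588

-588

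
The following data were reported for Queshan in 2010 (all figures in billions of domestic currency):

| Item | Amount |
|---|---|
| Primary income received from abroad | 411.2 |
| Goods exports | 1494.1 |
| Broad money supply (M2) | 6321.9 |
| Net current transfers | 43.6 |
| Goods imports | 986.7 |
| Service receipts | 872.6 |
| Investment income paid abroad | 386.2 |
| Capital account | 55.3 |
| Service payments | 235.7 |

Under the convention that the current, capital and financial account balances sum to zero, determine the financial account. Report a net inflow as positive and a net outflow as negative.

Goods balance = 1494.1 - 986.7 = 507.4
Services balance = 872.6 - 235.7 = 636.9
Trade balance (goods + services) = 507.4 + 636.9 = 1144.3
Net primary income = 411.2 - 386.2 = 25.0
Net secondary income = 43.6
Current account = 1144.3 + 25.0 + 43.6 = 1212.9
Financial account = -(1212.9 + 55.3) = -1268.2

-1268.2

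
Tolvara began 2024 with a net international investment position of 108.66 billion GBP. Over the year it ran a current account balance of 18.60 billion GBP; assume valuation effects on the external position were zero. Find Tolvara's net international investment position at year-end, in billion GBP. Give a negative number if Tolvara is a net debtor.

With no valuation effects, change in NIIP = current account = 18.60
End-of-year NIIP = 108.66 + 18.60 = 127.26

127.26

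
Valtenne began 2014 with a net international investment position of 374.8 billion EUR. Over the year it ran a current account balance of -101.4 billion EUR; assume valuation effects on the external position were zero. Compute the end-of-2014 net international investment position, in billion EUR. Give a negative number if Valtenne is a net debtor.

273.4

With no valuation effects, change in NIIP = current account = -101.4
End-of-year NIIP = 374.8 + (-101.4) = 273.4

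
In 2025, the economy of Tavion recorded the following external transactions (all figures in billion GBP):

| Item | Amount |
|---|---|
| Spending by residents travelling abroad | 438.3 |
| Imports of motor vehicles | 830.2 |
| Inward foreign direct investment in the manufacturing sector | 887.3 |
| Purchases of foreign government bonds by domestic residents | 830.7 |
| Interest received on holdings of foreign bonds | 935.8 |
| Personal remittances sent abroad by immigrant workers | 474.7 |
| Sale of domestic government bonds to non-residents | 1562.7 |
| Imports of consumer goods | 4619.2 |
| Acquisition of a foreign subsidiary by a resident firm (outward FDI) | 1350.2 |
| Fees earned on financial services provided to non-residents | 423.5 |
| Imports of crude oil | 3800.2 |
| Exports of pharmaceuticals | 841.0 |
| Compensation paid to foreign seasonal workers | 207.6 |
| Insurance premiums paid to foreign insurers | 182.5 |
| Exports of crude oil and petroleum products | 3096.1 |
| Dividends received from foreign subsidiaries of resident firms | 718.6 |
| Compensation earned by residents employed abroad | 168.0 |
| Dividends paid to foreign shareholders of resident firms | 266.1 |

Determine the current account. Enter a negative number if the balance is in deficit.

-4635.8

Goods: 841.0 + 3096.1 - 3800.2 - 4619.2 - 830.2 = -5312.5
Services: -438.3 - 182.5 + 423.5 = -197.3
Primary income: 168.0 - 207.6 - 266.1 + 935.8 + 718.6 = 1348.7
Secondary income: -474.7
Current account = (-5312.5) + (-197.3) + 1348.7 + (-474.7) = -4635.8
(Excluded from the current account — financial account: inward foreign direct investment in the manufacturing sector 887.3, purchases of foreign government bonds by domestic residents 830.7, sale of domestic government bonds to non-residents 1562.7, acquisition of a foreign subsidiary by a resident firm (outward FDI) 1350.2.)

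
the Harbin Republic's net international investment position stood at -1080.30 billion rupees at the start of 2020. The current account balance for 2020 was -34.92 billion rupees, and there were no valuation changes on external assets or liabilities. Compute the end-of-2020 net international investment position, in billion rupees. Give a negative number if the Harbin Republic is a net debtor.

With no valuation effects, change in NIIP = current account = -34.92
End-of-year NIIP = -1080.30 + (-34.92) = -1115.22

-1115.22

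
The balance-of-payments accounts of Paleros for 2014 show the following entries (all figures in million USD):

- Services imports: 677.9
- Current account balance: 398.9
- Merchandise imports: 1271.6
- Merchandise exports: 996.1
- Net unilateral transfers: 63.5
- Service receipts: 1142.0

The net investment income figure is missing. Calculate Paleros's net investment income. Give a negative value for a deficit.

146.8

Current account = goods balance + services balance + net primary income + net secondary income
Sum of the known components = 252.1
Net investment income = CA - (known components) = 398.9 - 252.1 = 146.8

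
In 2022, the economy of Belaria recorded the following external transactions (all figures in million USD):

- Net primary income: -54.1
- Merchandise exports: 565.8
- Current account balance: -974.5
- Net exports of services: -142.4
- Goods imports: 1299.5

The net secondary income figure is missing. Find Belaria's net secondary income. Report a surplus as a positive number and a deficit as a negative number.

-44.3

Current account = goods balance + services balance + net primary income + net secondary income
Sum of the known components = -930.2
Net secondary income = CA - (known components) = -974.5 - (-930.2) = -44.3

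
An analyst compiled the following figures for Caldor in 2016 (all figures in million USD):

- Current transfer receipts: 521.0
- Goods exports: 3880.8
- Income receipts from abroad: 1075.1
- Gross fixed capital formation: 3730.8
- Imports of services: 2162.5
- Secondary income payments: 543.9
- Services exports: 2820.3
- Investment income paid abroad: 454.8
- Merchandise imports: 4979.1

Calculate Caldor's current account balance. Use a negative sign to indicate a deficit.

156.9

Goods balance = 3880.8 - 4979.1 = -1098.3
Services balance = 2820.3 - 2162.5 = 657.8
Trade balance (goods + services) = -1098.3 + 657.8 = -440.5
Net primary income = 1075.1 - 454.8 = 620.3
Net secondary income = 521.0 - 543.9 = -22.9
Current account = -440.5 + 620.3 + (-22.9) = 156.9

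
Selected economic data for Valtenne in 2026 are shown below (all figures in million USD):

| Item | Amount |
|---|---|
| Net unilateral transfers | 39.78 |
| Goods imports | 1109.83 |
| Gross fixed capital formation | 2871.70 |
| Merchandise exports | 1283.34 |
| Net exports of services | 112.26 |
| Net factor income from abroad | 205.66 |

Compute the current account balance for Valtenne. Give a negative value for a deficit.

Goods balance = 1283.34 - 1109.83 = 173.51
Services balance = 112.26
Trade balance (goods + services) = 173.51 + 112.26 = 285.77
Net primary income = 205.66
Net secondary income = 39.78
Current account = 285.77 + 205.66 + 39.78 = 531.21

531.21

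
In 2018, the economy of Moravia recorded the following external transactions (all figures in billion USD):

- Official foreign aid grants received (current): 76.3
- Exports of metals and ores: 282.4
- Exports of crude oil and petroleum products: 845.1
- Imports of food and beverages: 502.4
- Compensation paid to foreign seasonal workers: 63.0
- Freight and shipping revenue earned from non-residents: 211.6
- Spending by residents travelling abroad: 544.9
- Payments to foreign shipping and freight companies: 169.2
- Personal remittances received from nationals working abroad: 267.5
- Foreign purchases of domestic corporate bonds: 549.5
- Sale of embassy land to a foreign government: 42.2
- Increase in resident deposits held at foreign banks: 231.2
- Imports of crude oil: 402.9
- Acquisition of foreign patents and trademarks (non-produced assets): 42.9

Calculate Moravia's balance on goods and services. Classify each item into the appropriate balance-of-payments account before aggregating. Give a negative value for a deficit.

-280.3

Goods: 282.4 - 502.4 + 845.1 - 402.9 = 222.2
Services: 211.6 - 169.2 - 544.9 = -502.5
Trade balance = 222.2 + (-502.5) = -280.3
(Excluded from the trade balance — secondary income: official foreign aid grants received (current) 76.3, personal remittances received from nationals working abroad 267.5; primary income: compensation paid to foreign seasonal workers 63.0; financial account: foreign purchases of domestic corporate bonds 549.5, increase in resident deposits held at foreign banks 231.2; capital account: sale of embassy land to a foreign government 42.2, acquisition of foreign patents and trademarks (non-produced assets) 42.9.)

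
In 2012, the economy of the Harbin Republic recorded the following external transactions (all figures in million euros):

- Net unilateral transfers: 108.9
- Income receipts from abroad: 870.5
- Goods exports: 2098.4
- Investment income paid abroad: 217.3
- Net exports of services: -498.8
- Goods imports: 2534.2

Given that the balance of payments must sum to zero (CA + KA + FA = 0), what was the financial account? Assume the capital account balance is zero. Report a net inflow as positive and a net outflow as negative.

172.5

Goods balance = 2098.4 - 2534.2 = -435.8
Services balance = -498.8
Trade balance (goods + services) = -435.8 + (-498.8) = -934.6
Net primary income = 870.5 - 217.3 = 653.2
Net secondary income = 108.9
Current account = -934.6 + 653.2 + 108.9 = -172.5
Financial account = -(-172.5) = 172.5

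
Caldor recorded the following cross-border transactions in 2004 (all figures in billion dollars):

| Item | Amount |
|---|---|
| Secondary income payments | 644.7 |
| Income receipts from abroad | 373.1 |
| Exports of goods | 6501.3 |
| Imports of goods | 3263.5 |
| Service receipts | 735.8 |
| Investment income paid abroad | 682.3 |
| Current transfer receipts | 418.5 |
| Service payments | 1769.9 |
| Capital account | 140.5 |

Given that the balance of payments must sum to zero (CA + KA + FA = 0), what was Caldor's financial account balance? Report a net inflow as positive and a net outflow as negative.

-1808.8

Goods balance = 6501.3 - 3263.5 = 3237.8
Services balance = 735.8 - 1769.9 = -1034.1
Trade balance (goods + services) = 3237.8 + (-1034.1) = 2203.7
Net primary income = 373.1 - 682.3 = -309.2
Net secondary income = 418.5 - 644.7 = -226.2
Current account = 2203.7 + (-309.2) + (-226.2) = 1668.3
Financial account = -(1668.3 + 140.5) = -1808.8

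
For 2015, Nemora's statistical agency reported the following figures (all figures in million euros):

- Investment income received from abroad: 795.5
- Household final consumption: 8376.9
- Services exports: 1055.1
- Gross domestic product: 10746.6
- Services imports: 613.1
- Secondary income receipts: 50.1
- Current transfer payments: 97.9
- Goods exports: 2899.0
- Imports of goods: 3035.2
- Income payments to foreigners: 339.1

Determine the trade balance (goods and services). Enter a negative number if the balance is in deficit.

305.8

Goods balance = 2899.0 - 3035.2 = -136.2
Services balance = 1055.1 - 613.1 = 442.0
Trade balance (goods + services) = -136.2 + 442.0 = 305.8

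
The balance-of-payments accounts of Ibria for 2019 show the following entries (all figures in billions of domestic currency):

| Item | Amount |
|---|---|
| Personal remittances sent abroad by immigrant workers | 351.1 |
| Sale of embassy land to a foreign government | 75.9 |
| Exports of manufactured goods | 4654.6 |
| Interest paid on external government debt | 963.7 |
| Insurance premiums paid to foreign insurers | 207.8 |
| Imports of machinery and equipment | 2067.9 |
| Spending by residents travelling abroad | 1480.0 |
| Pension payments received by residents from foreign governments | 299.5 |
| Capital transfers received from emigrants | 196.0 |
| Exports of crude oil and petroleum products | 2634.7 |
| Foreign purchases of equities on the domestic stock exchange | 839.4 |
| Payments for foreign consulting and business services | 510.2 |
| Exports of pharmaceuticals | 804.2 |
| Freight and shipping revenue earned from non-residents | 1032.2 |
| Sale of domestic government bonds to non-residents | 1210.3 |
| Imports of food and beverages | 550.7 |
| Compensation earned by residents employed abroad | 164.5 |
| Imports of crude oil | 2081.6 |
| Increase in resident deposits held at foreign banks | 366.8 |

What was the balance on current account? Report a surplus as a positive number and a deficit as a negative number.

Goods: 2634.7 - 2067.9 - 2081.6 + 804.2 + 4654.6 - 550.7 = 3393.3
Services: -510.2 + 1032.2 - 207.8 - 1480.0 = -1165.8
Primary income: 164.5 - 963.7 = -799.2
Secondary income: 299.5 - 351.1 = -51.6
Current account = 3393.3 + (-1165.8) + (-799.2) + (-51.6) = 1376.7
(Excluded from the current account — capital account: sale of embassy land to a foreign government 75.9, capital transfers received from emigrants 196.0; financial account: foreign purchases of equities on the domestic stock exchange 839.4, sale of domestic government bonds to non-residents 1210.3, increase in resident deposits held at foreign banks 366.8.)

1376.7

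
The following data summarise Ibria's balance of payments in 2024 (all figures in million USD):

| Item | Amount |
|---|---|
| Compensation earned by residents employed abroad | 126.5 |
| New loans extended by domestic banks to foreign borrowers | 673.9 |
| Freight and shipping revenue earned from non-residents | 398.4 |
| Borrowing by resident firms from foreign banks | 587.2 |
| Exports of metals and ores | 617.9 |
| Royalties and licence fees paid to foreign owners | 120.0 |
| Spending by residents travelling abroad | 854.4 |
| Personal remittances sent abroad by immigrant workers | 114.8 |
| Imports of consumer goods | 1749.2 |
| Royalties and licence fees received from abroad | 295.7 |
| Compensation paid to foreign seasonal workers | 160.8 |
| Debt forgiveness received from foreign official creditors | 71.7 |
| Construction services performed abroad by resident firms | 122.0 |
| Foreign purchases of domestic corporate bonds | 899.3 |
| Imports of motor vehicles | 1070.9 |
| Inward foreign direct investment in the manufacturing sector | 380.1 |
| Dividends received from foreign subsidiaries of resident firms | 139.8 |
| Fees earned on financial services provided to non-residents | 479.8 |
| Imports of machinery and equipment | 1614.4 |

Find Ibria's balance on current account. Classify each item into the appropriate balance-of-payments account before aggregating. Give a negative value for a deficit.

Goods: -1070.9 - 1749.2 + 617.9 - 1614.4 = -3816.6
Services: 398.4 + 295.7 - 120.0 - 854.4 + 479.8 + 122.0 = 321.5
Primary income: 139.8 + 126.5 - 160.8 = 105.5
Secondary income: -114.8
Current account = (-3816.6) + 321.5 + 105.5 + (-114.8) = -3504.4
(Excluded from the current account — financial account: new loans extended by domestic banks to foreign borrowers 673.9, borrowing by resident firms from foreign banks 587.2, foreign purchases of domestic corporate bonds 899.3, inward foreign direct investment in the manufacturing sector 380.1; capital account: debt forgiveness received from foreign official creditors 71.7.)

-3504.4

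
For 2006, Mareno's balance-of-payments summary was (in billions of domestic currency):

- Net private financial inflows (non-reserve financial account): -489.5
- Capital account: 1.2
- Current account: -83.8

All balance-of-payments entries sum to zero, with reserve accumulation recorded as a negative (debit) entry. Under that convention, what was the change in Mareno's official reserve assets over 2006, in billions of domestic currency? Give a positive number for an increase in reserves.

-572.1

Official reserve transactions balance = -((-83.8) + 1.2 + (-489.5)) = 572.1
An accumulation of reserves is recorded as a debit (negative entry), so the change in the stock of reserves is the negative of that balance.
Change in official reserves = -(572.1) = -572.1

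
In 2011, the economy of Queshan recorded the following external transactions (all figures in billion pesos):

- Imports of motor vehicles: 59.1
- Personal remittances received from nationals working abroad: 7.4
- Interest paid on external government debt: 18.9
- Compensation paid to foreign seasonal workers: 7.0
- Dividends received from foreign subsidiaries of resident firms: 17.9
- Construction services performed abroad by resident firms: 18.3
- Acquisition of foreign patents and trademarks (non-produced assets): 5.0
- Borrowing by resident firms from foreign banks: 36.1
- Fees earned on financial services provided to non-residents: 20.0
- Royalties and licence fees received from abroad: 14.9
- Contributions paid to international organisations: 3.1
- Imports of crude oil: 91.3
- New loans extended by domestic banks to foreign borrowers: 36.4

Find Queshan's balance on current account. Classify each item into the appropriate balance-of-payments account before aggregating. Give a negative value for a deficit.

-100.9

Goods: -91.3 - 59.1 = -150.4
Services: 14.9 + 18.3 + 20.0 = 53.2
Primary income: -18.9 - 7.0 + 17.9 = -8.0
Secondary income: 7.4 - 3.1 = 4.3
Current account = (-150.4) + 53.2 + (-8.0) + 4.3 = -100.9
(Excluded from the current account — capital account: acquisition of foreign patents and trademarks (non-produced assets) 5.0; financial account: borrowing by resident firms from foreign banks 36.1, new loans extended by domestic banks to foreign borrowers 36.4.)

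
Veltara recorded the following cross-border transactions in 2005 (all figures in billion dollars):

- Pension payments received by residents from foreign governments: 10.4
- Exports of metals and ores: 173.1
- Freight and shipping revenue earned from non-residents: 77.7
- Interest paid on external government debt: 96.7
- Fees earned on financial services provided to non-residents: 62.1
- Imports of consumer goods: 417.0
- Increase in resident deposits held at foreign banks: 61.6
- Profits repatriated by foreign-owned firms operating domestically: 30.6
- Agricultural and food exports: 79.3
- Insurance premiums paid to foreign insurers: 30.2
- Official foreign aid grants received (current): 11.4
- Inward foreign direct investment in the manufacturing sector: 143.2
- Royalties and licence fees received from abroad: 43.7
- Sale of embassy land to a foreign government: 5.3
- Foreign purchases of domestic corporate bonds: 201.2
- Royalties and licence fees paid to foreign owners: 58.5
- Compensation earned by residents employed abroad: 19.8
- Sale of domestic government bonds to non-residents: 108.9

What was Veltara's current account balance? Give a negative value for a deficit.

-155.5

Goods: 79.3 + 173.1 - 417.0 = -164.6
Services: 62.1 - 30.2 + 77.7 - 58.5 + 43.7 = 94.8
Primary income: -96.7 + 19.8 - 30.6 = -107.5
Secondary income: 10.4 + 11.4 = 21.8
Current account = (-164.6) + 94.8 + (-107.5) + 21.8 = -155.5
(Excluded from the current account — financial account: increase in resident deposits held at foreign banks 61.6, inward foreign direct investment in the manufacturing sector 143.2, foreign purchases of domestic corporate bonds 201.2, sale of domestic government bonds to non-residents 108.9; capital account: sale of embassy land to a foreign government 5.3.)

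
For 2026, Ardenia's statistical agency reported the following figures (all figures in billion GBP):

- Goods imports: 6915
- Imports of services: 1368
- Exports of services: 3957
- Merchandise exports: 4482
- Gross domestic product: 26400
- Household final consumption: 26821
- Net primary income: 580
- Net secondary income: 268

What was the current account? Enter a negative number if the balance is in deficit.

Goods balance = 4482 - 6915 = -2433
Services balance = 3957 - 1368 = 2589
Trade balance (goods + services) = -2433 + 2589 = 156
Net primary income = 580
Net secondary income = 268
Current account = 156 + 580 + 268 = 1004

1004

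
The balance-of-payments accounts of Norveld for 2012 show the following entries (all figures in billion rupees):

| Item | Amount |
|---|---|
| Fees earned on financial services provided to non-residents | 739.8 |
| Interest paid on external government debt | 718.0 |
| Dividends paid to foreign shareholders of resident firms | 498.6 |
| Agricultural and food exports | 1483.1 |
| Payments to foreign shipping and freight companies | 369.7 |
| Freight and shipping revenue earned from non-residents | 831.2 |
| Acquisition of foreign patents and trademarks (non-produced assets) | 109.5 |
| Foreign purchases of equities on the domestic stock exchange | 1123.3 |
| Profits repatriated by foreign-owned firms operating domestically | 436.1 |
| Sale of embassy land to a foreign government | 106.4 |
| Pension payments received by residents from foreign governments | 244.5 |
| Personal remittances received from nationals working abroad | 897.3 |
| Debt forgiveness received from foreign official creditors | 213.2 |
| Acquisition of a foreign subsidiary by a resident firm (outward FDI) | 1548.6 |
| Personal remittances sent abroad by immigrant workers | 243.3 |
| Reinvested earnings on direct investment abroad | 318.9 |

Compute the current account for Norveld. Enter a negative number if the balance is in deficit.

2249.1

Goods: 1483.1
Services: 831.2 + 739.8 - 369.7 = 1201.3
Primary income: 318.9 - 436.1 - 718.0 - 498.6 = -1333.8
Secondary income: 897.3 - 243.3 + 244.5 = 898.5
Current account = 1483.1 + 1201.3 + (-1333.8) + 898.5 = 2249.1
(Excluded from the current account — capital account: acquisition of foreign patents and trademarks (non-produced assets) 109.5, sale of embassy land to a foreign government 106.4, debt forgiveness received from foreign official creditors 213.2; financial account: foreign purchases of equities on the domestic stock exchange 1123.3, acquisition of a foreign subsidiary by a resident firm (outward FDI) 1548.6.)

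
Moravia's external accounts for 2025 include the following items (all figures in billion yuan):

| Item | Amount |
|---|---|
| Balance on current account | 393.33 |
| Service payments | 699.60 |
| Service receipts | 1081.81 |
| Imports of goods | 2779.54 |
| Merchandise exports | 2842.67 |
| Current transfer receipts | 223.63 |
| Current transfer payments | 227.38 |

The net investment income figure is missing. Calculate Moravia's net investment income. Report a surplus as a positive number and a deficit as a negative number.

Current account = goods balance + services balance + net primary income + net secondary income
Sum of the known components = 441.59
Net investment income = CA - (known components) = 393.33 - 441.59 = -48.26

-48.26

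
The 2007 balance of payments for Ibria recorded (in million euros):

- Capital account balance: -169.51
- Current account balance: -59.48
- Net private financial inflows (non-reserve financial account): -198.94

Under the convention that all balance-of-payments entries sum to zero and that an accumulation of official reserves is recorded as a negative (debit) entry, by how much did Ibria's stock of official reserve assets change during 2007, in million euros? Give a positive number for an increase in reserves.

Official reserve transactions balance = -((-59.48) + (-169.51) + (-198.94)) = 427.93
An accumulation of reserves is recorded as a debit (negative entry), so the change in the stock of reserves is the negative of that balance.
Change in official reserves = -(427.93) = -427.93

-427.93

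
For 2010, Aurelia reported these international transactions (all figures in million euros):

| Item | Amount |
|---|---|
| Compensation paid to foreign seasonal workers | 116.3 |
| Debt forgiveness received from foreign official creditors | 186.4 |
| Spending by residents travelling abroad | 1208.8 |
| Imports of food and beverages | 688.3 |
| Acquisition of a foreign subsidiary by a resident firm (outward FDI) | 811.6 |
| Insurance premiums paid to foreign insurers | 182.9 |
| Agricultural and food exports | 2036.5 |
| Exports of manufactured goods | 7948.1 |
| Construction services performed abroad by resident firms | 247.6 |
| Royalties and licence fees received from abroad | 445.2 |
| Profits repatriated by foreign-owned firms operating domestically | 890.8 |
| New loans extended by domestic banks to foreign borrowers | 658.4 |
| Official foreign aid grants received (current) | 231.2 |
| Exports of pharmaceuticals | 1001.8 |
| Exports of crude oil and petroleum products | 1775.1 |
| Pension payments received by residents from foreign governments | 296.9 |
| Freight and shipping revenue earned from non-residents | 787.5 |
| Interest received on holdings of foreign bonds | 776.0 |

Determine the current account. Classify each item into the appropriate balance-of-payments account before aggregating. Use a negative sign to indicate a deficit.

Goods: 2036.5 + 1001.8 - 688.3 + 1775.1 + 7948.1 = 12073.2
Services: -182.9 + 247.6 - 1208.8 + 445.2 + 787.5 = 88.6
Primary income: 776.0 - 890.8 - 116.3 = -231.1
Secondary income: 231.2 + 296.9 = 528.1
Current account = 12073.2 + 88.6 + (-231.1) + 528.1 = 12458.8
(Excluded from the current account — capital account: debt forgiveness received from foreign official creditors 186.4; financial account: acquisition of a foreign subsidiary by a resident firm (outward FDI) 811.6, new loans extended by domestic banks to foreign borrowers 658.4.)

12458.8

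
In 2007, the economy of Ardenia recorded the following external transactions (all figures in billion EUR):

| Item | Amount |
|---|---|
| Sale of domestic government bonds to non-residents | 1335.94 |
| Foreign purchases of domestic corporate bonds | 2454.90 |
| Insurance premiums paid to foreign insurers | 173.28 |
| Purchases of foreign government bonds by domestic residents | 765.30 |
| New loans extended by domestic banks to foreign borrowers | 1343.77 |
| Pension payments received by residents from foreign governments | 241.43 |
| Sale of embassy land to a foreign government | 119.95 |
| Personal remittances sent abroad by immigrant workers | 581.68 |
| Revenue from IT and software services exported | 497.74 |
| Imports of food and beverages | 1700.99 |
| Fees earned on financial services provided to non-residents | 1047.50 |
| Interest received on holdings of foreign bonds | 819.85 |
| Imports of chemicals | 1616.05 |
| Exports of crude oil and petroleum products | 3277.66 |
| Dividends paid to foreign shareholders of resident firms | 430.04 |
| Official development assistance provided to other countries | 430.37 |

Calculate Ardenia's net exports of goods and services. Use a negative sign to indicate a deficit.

Goods: 3277.66 - 1616.05 - 1700.99 = -39.38
Services: -173.28 + 1047.50 + 497.74 = 1371.96
Trade balance = -39.38 + 1371.96 = 1332.58
(Excluded from the trade balance — financial account: sale of domestic government bonds to non-residents 1335.94, foreign purchases of domestic corporate bonds 2454.90, purchases of foreign government bonds by domestic residents 765.30, new loans extended by domestic banks to foreign borrowers 1343.77; secondary income: pension payments received by residents from foreign governments 241.43, personal remittances sent abroad by immigrant workers 581.68, official development assistance provided to other countries 430.37; capital account: sale of embassy land to a foreign government 119.95; primary income: interest received on holdings of foreign bonds 819.85, dividends paid to foreign shareholders of resident firms 430.04.)

1332.58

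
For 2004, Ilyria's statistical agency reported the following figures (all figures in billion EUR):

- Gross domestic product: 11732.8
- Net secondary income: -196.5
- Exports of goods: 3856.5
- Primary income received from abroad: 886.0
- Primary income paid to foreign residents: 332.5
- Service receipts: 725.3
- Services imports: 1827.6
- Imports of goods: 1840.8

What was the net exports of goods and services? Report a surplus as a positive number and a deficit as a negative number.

Goods balance = 3856.5 - 1840.8 = 2015.7
Services balance = 725.3 - 1827.6 = -1102.3
Trade balance (goods + services) = 2015.7 + (-1102.3) = 913.4

913.4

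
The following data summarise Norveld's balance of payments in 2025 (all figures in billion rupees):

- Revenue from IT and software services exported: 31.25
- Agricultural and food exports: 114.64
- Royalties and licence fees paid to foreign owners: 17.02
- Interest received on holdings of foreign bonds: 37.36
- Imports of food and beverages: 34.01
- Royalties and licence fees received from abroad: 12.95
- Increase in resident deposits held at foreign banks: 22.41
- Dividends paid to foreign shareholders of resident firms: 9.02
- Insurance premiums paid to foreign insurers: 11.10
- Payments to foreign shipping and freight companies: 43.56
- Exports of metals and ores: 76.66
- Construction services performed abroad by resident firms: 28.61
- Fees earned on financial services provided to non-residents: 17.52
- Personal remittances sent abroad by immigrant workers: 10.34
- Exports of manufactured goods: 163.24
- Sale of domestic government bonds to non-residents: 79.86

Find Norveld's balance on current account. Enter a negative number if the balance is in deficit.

357.18

Goods: 163.24 + 76.66 + 114.64 - 34.01 = 320.53
Services: 28.61 + 31.25 - 17.02 - 11.10 + 17.52 + 12.95 - 43.56 = 18.65
Primary income: 37.36 - 9.02 = 28.34
Secondary income: -10.34
Current account = 320.53 + 18.65 + 28.34 + (-10.34) = 357.18
(Excluded from the current account — financial account: increase in resident deposits held at foreign banks 22.41, sale of domestic government bonds to non-residents 79.86.)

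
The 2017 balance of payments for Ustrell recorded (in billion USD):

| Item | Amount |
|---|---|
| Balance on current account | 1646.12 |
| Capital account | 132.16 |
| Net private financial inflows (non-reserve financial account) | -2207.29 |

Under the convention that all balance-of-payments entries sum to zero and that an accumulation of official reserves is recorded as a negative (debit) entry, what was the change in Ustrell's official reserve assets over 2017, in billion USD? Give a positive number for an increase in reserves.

Official reserve transactions balance = -(1646.12 + 132.16 + (-2207.29)) = 429.01
An accumulation of reserves is recorded as a debit (negative entry), so the change in the stock of reserves is the negative of that balance.
Change in official reserves = -(429.01) = -429.01

-429.01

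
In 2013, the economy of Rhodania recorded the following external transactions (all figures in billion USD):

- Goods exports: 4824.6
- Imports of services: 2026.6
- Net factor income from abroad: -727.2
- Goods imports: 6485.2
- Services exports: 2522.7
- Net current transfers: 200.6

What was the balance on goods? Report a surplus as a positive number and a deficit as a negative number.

-1660.6

Goods balance = 4824.6 - 6485.2 = -1660.6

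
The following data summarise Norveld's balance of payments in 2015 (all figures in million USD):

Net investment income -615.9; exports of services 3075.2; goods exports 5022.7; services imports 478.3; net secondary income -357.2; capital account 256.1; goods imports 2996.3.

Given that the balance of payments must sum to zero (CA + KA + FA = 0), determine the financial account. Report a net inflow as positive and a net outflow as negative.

Goods balance = 5022.7 - 2996.3 = 2026.4
Services balance = 3075.2 - 478.3 = 2596.9
Trade balance (goods + services) = 2026.4 + 2596.9 = 4623.3
Net primary income = -615.9
Net secondary income = -357.2
Current account = 4623.3 + (-615.9) + (-357.2) = 3650.2
Financial account = -(3650.2 + 256.1) = -3906.3

-3906.3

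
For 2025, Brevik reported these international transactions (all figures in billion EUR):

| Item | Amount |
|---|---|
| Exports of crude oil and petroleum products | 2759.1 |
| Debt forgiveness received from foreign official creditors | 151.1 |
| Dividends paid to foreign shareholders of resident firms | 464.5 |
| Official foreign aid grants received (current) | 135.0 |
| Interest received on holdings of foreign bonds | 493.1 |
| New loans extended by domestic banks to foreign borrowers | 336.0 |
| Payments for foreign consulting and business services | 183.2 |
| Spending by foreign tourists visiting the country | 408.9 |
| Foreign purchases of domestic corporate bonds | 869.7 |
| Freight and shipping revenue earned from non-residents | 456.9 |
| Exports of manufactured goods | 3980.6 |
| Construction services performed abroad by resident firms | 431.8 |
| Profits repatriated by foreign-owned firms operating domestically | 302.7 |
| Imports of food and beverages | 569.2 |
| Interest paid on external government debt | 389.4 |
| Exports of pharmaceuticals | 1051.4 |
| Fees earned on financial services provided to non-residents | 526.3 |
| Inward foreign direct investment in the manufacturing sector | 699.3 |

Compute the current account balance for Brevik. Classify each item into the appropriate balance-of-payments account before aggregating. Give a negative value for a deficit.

8334.1

Goods: 1051.4 + 3980.6 + 2759.1 - 569.2 = 7221.9
Services: 456.9 - 183.2 + 431.8 + 408.9 + 526.3 = 1640.7
Primary income: -389.4 + 493.1 - 464.5 - 302.7 = -663.5
Secondary income: 135.0
Current account = 7221.9 + 1640.7 + (-663.5) + 135.0 = 8334.1
(Excluded from the current account — capital account: debt forgiveness received from foreign official creditors 151.1; financial account: new loans extended by domestic banks to foreign borrowers 336.0, foreign purchases of domestic corporate bonds 869.7, inward foreign direct investment in the manufacturing sector 699.3.)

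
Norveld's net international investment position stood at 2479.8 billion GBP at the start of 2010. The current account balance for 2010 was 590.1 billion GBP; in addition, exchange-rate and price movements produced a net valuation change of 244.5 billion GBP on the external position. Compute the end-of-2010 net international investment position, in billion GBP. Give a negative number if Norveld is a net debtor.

Change in NIIP = current account + net valuation change = 590.1 + 244.5 = 834.6
End-of-year NIIP = 2479.8 + 834.6 = 3314.4

3314.4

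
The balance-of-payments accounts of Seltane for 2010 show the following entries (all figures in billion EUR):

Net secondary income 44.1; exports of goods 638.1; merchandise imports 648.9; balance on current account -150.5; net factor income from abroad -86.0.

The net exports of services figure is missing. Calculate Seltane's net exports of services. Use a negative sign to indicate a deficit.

Current account = goods balance + services balance + net primary income + net secondary income
Sum of the known components = -52.7
Net exports of services = CA - (known components) = -150.5 - (-52.7) = -97.8

-97.8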